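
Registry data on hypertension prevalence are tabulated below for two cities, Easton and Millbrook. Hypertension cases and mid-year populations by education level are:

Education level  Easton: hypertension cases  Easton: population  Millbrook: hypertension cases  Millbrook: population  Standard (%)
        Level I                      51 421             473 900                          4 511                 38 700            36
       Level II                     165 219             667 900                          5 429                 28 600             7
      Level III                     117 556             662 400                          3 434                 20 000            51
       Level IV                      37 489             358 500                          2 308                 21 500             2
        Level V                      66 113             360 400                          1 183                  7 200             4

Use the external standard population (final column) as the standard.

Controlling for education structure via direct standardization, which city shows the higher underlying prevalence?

Education-specific rates per 1 000 for Easton: 108.506, 247.371, 177.470, 104.572, 183.443.
For Millbrook: 116.563, 189.825, 171.700, 107.349, 164.306.
Standard weights: 0.36, 0.07, 0.51, 0.02, 0.04.
Easton: 0.3600×108.506 + 0.0700×247.371 + 0.5100×177.470 + 0.0200×104.572 + 0.0400×183.443 = 156.3169 per 1 000.
Millbrook: 0.3600×116.563 + 0.0700×189.825 + 0.5100×171.700 + 0.0200×107.349 + 0.0400×164.306 = 151.5368 per 1 000.

Easton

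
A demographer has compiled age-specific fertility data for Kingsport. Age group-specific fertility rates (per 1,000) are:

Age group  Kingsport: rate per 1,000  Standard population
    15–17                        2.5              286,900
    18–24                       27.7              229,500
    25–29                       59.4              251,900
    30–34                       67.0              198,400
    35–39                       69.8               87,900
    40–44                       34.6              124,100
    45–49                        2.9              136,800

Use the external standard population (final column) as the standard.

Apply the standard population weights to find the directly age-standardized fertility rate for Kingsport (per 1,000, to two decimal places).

Standard total = 1,315,500; weights = 0.2181, 0.1745, 0.1915, 0.1508, 0.0668, 0.0943, 0.1040.
Standardized rate: 0.2181×2.5 + 0.1745×27.7 + 0.1915×59.4 + 0.1508×67.0 + 0.0668×69.8 + 0.0943×34.6 + 0.1040×2.9 = 35.0863 per 1,000.

35.09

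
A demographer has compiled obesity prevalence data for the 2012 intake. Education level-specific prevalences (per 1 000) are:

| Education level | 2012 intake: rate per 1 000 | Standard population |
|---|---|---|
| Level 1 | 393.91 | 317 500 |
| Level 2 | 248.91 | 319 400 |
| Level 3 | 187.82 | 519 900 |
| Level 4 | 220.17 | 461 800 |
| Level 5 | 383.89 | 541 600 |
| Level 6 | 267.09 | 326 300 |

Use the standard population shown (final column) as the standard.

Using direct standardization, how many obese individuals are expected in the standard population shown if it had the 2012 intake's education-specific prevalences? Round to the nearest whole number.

Expected obese individuals = Σ (standard pop × education-specific rate ÷ 1 000)
= 317 500×393.91/1 000 + 319 400×248.91/1 000 + 519 900×187.82/1 000 + 461 800×220.17/1 000 + 541 600×383.89/1 000 + 326 300×267.09/1 000
= 125066.43 + 79501.85 + 97647.62 + 101674.51 + 207914.82 + 87151.47 = 698956.69.

698957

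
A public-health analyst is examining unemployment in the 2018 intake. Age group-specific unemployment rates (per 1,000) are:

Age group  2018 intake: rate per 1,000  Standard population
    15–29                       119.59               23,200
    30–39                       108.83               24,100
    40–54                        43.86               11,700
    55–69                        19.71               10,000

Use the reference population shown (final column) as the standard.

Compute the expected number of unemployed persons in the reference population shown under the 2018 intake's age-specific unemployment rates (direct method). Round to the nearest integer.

Expected unemployed persons = Σ (standard pop × age-specific rate ÷ 1,000)
= 23,200×119.59/1,000 + 24,100×108.83/1,000 + 11,700×43.86/1,000 + 10,000×19.71/1,000
= 2774.49 + 2622.80 + 513.16 + 197.10 = 6107.55.

6108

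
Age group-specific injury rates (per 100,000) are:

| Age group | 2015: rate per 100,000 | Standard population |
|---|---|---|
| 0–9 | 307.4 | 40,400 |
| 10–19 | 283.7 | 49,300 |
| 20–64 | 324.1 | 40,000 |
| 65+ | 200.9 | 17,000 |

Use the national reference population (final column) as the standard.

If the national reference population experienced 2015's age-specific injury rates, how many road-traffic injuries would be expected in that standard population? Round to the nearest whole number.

Expected road-traffic injuries = Σ (standard pop × age-specific rate ÷ 100,000)
= 40,400×307.4/100,000 + 49,300×283.7/100,000 + 40,000×324.1/100,000 + 17,000×200.9/100,000
= 124.19 + 139.86 + 129.64 + 34.15 = 427.85.

428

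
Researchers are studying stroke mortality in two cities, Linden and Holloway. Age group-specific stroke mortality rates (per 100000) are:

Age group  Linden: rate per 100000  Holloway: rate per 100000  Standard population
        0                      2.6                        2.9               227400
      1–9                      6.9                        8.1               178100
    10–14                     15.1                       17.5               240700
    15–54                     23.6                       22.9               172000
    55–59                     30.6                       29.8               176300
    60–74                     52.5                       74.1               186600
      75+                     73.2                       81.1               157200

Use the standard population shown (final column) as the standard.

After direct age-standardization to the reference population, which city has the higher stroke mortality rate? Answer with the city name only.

Holloway

Standard total = 1338300; weights = 0.1699, 0.1331, 0.1799, 0.1285, 0.1317, 0.1394, 0.1175.
Linden: 0.1699×2.6 + 0.1331×6.9 + 0.1799×15.1 + 0.1285×23.6 + 0.1317×30.6 + 0.1394×52.5 + 0.1175×73.2 = 27.0584 per 100000.
Holloway: 0.1699×2.9 + 0.1331×8.1 + 0.1799×17.5 + 0.1285×22.9 + 0.1317×29.8 + 0.1394×74.1 + 0.1175×81.1 = 31.4450 per 100000.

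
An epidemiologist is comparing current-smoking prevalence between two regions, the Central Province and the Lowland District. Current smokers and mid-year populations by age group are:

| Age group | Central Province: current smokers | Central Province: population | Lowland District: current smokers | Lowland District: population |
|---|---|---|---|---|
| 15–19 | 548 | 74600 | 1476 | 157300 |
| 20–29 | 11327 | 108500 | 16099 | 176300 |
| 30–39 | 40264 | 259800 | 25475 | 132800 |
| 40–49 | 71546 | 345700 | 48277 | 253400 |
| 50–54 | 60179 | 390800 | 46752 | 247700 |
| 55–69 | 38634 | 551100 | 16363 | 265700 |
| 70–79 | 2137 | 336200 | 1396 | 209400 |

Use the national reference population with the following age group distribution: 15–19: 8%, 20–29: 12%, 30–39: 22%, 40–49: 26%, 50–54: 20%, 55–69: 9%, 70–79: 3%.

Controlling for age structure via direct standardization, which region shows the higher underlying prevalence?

Lowland District

Age-specific rates per 1000 for the Central Province: 7.346, 104.396, 154.981, 206.960, 153.989, 70.103, 6.356.
For the Lowland District: 9.383, 91.316, 191.830, 190.517, 188.744, 61.584, 6.667.
Standard weights: 0.08, 0.12, 0.22, 0.26, 0.20, 0.09, 0.03.
The Central Province: 0.0800×7.346 + 0.1200×104.396 + 0.2200×154.981 + 0.2600×206.960 + 0.2000×153.989 + 0.0900×70.103 + 0.0300×6.356 = 138.3184 per 1000.
The Lowland District: 0.0800×9.383 + 0.1200×91.316 + 0.2200×191.830 + 0.2600×190.517 + 0.2000×188.744 + 0.0900×61.584 + 0.0300×6.667 = 146.9370 per 1000.
The crude rates (108.69 vs 108.03) would put the Central Province higher, but that reflects its age composition; once standardized to a common age structure, the Lowland District has the higher underlying rate.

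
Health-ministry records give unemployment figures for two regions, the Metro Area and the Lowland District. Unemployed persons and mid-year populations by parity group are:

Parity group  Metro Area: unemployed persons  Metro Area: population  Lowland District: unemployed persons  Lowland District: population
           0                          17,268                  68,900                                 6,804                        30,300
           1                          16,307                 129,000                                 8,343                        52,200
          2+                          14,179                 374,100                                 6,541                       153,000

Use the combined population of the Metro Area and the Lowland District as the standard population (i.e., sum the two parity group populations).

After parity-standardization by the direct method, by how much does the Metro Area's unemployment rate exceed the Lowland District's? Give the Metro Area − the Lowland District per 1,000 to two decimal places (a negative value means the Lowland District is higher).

-7.46

Parity-specific rates per 1,000 for the Metro Area: 250.624, 126.411, 37.902.
For the Lowland District: 224.554, 159.828, 42.752.
Combined standard total = 807,500; weights = 0.1228, 0.2244, 0.6528.
The Metro Area: 0.1228×250.624 + 0.2244×126.411 + 0.6528×37.902 = 83.8954 per 1,000.
The Lowland District: 0.1228×224.554 + 0.2244×159.828 + 0.6528×42.752 = 91.3572 per 1,000.
Difference = 83.8954 − 91.3572 = -7.4618.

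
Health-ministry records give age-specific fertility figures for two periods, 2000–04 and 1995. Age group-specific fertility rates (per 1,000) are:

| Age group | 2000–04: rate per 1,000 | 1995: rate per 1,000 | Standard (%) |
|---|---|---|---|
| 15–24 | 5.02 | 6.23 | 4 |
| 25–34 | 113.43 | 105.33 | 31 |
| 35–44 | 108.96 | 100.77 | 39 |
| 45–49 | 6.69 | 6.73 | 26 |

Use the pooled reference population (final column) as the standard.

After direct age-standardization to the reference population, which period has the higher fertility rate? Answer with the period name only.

2000–04

Standard weights: 0.04, 0.31, 0.39, 0.26.
2000–04: 0.0400×5.02 + 0.3100×113.43 + 0.3900×108.96 + 0.2600×6.69 = 79.5979 per 1,000.
1995: 0.0400×6.23 + 0.3100×105.33 + 0.3900×100.77 + 0.2600×6.73 = 73.9516 per 1,000.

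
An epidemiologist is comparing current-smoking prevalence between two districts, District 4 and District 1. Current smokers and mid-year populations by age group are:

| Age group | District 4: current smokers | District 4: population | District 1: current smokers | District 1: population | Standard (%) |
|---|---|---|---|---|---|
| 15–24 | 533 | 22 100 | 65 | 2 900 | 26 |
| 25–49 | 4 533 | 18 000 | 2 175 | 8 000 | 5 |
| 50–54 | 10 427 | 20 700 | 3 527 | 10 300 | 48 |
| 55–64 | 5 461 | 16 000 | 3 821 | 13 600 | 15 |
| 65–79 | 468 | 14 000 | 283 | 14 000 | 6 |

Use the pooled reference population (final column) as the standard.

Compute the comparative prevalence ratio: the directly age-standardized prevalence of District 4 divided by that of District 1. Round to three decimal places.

Age-specific rates per 1 000 for District 4: 24.118, 251.833, 503.720, 341.312, 33.429.
For District 1: 22.414, 271.875, 342.427, 280.956, 20.214.
Standard weights: 0.26, 0.05, 0.48, 0.15, 0.06.
District 4: 0.2600×24.118 + 0.0500×251.833 + 0.4800×503.720 + 0.1500×341.312 + 0.0600×33.429 = 313.8504 per 1 000.
District 1: 0.2600×22.414 + 0.0500×271.875 + 0.4800×342.427 + 0.1500×280.956 + 0.0600×20.214 = 227.1426 per 1 000.
Ratio = 313.8504 ÷ 227.1426 = 1.38173.

1.382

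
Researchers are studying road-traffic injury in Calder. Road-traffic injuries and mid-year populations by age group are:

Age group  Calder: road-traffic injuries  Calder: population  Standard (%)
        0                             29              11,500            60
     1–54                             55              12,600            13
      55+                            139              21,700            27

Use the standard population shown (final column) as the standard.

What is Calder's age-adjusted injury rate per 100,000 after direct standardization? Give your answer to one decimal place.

Age-specific rates per 100,000 for Calder: 252.17, 436.51, 640.55.
Standard weights: 0.60, 0.13, 0.27.
Standardized rate: 0.6000×252.17 + 0.1300×436.51 + 0.2700×640.55 = 380.9997 per 100,000.

381.0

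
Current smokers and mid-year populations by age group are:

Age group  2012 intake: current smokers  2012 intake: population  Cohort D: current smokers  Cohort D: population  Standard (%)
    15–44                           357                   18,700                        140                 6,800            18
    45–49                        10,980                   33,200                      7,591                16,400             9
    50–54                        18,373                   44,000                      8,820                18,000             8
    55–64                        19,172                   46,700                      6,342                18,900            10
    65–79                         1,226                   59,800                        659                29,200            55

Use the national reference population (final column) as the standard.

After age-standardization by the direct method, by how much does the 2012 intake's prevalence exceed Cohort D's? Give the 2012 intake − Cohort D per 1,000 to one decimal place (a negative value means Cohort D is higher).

Age-specific rates per 1,000 for the 2012 intake: 19.091, 330.723, 417.568, 410.535, 20.502.
For Cohort D: 20.588, 462.866, 490.000, 335.556, 22.568.
Standard weights: 0.18, 0.09, 0.08, 0.10, 0.55.
The 2012 intake: 0.1800×19.091 + 0.0900×330.723 + 0.0800×417.568 + 0.1000×410.535 + 0.5500×20.502 = 118.9363 per 1,000.
Cohort D: 0.1800×20.588 + 0.0900×462.866 + 0.0800×490.000 + 0.1000×335.556 + 0.5500×22.568 = 130.5320 per 1,000.
Difference = 118.9363 − 130.5320 = -11.5957.

-11.6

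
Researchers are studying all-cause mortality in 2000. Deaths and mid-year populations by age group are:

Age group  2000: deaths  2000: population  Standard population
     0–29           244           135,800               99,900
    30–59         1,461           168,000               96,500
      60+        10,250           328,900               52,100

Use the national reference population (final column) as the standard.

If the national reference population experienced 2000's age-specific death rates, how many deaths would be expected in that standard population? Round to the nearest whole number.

Age-specific rates per 1,000 for 2000: 1.797, 8.696, 31.164.
Expected deaths = Σ (standard pop × age-specific rate ÷ 1,000)
= 99,900×1.797/1,000 + 96,500×8.696/1,000 + 52,100×31.164/1,000
= 179.50 + 839.21 + 1623.67 = 2642.37.

2642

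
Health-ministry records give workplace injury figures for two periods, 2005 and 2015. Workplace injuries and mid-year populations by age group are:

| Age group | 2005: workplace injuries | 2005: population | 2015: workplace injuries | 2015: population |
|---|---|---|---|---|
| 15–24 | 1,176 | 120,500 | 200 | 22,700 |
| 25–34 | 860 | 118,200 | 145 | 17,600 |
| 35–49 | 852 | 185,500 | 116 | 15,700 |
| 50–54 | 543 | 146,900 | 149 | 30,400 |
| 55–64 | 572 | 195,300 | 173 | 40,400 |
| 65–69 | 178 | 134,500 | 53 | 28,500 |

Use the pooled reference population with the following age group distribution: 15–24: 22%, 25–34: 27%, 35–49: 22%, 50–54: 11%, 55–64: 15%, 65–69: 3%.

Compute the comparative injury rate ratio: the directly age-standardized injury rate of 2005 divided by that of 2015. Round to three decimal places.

0.855

Age-specific rates per 10,000 for 2005: 97.59, 72.76, 45.93, 36.96, 29.29, 13.23.
For 2015: 88.11, 82.39, 73.89, 49.01, 42.82, 18.60.
Standard weights: 0.22, 0.27, 0.22, 0.11, 0.15, 0.03.
2005: 0.2200×97.59 + 0.2700×72.76 + 0.2200×45.93 + 0.1100×36.96 + 0.1500×29.29 + 0.0300×13.23 = 60.0761 per 10,000.
2015: 0.2200×88.11 + 0.2700×82.39 + 0.2200×73.89 + 0.1100×49.01 + 0.1500×42.82 + 0.0300×18.60 = 70.2550 per 10,000.
Ratio = 60.0761 ÷ 70.2550 = 0.85512.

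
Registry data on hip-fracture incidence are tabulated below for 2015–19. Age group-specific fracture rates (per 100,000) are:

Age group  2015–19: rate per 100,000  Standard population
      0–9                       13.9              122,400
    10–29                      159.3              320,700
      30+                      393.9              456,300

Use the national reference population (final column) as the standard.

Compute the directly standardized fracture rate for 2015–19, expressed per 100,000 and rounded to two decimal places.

258.53

Standard total = 899,400; weights = 0.1361, 0.3566, 0.5073.
Standardized rate: 0.1361×13.9 + 0.3566×159.3 + 0.5073×393.9 = 258.5340 per 100,000.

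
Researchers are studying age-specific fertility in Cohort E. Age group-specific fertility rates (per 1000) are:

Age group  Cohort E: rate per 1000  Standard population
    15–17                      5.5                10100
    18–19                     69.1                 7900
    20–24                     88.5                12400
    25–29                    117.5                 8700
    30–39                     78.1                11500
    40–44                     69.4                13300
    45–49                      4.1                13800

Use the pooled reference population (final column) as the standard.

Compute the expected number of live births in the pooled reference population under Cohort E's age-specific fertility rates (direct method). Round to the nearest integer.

Expected live births = Σ (standard pop × age-specific rate ÷ 1000)
= 10100×5.5/1000 + 7900×69.1/1000 + 12400×88.5/1000 + 8700×117.5/1000 + 11500×78.1/1000 + 13300×69.4/1000 + 13800×4.1/1000
= 55.55 + 545.89 + 1097.40 + 1022.25 + 898.15 + 923.02 + 56.58 = 4598.84.

4599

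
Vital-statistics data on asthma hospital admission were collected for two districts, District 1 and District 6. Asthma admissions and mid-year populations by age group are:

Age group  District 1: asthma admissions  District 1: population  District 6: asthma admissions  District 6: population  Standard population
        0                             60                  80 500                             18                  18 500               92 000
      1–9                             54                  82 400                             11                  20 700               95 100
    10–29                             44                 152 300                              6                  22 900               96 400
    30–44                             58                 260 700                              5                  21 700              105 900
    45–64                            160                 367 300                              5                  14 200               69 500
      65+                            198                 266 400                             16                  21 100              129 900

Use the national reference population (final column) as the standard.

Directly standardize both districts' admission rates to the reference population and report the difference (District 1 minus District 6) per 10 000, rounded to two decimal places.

-0.06

Age-specific rates per 10 000 for District 1: 7.45, 6.55, 2.89, 2.22, 4.36, 7.43.
For District 6: 9.73, 5.31, 2.62, 2.30, 3.52, 7.58.
Standard total = 588 800; weights = 0.1562, 0.1615, 0.1637, 0.1799, 0.1180, 0.2206.
District 1: 0.1562×7.45 + 0.1615×6.55 + 0.1637×2.89 + 0.1799×2.22 + 0.1180×4.36 + 0.2206×7.43 = 5.2501 per 10 000.
District 6: 0.1562×9.73 + 0.1615×5.31 + 0.1637×2.62 + 0.1799×2.30 + 0.1180×3.52 + 0.2206×7.58 = 5.3105 per 10 000.
Difference = 5.2501 − 5.3105 = -0.0604.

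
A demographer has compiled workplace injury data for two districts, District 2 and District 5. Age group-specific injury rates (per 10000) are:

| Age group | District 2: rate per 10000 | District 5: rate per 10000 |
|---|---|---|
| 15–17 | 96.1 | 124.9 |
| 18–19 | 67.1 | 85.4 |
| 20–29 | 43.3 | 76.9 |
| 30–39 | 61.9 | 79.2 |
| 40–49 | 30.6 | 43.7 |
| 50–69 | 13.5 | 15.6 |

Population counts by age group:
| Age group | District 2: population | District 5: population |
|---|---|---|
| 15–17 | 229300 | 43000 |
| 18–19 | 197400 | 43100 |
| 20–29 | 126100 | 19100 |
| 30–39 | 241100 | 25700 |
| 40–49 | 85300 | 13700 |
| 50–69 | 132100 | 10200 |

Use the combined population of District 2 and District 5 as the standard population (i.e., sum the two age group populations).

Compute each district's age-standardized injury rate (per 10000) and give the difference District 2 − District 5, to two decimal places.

Combined standard total = 1166100; weights = 0.2335, 0.2062, 0.1245, 0.2288, 0.0849, 0.1220.
District 2: 0.2335×96.1 + 0.2062×67.1 + 0.1245×43.3 + 0.2288×61.9 + 0.0849×30.6 + 0.1220×13.5 = 60.0790 per 10000.
District 5: 0.2335×124.9 + 0.2062×85.4 + 0.1245×76.9 + 0.2288×79.2 + 0.0849×43.7 + 0.1220×15.6 = 80.0888 per 10000.
Difference = 60.0790 − 80.0888 = -20.0098.

-20.01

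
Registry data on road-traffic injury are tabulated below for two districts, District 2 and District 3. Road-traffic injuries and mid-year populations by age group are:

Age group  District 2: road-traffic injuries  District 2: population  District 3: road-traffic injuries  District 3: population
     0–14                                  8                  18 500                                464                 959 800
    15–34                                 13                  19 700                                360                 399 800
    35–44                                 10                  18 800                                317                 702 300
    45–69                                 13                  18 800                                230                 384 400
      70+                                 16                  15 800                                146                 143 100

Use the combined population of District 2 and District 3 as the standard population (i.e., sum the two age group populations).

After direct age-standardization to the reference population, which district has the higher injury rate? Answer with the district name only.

Age-specific rates per 100 000 for District 2: 43.24, 65.99, 53.19, 69.15, 101.27.
For District 3: 48.34, 90.05, 45.14, 59.83, 102.03.
Combined standard total = 2 681 000; weights = 0.3649, 0.1565, 0.2690, 0.1504, 0.0593.
District 2: 0.3649×43.24 + 0.1565×65.99 + 0.2690×53.19 + 0.1504×69.15 + 0.0593×101.27 = 56.8131 per 100 000.
District 3: 0.3649×48.34 + 0.1565×90.05 + 0.2690×45.14 + 0.1504×59.83 + 0.0593×102.03 = 58.9160 per 100 000.
The crude rates (65.50 vs 58.59) would put District 2 higher, but that reflects its age composition; once standardized to a common age structure, District 3 has the higher underlying rate.

District 3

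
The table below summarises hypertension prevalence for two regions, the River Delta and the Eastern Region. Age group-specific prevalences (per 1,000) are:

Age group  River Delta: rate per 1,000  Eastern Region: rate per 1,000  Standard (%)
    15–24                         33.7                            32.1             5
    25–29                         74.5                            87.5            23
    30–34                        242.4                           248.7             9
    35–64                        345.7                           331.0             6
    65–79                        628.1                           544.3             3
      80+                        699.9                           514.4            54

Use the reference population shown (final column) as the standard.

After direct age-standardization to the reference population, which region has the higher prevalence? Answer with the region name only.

River Delta

Standard weights: 0.05, 0.23, 0.09, 0.06, 0.03, 0.54.
The River Delta: 0.0500×33.7 + 0.2300×74.5 + 0.0900×242.4 + 0.0600×345.7 + 0.0300×628.1 + 0.5400×699.9 = 458.1670 per 1,000.
The Eastern Region: 0.0500×32.1 + 0.2300×87.5 + 0.0900×248.7 + 0.0600×331.0 + 0.0300×544.3 + 0.5400×514.4 = 358.0780 per 1,000.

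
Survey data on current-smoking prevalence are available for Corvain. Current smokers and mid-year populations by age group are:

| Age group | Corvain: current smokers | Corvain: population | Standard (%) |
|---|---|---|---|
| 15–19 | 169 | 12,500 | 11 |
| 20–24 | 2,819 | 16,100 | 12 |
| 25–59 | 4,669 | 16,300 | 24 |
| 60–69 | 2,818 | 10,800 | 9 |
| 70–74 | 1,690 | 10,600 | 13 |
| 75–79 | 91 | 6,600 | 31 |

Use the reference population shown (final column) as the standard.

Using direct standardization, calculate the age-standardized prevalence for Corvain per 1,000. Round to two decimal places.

139.73

Age-specific rates per 1,000 for Corvain: 13.520, 175.093, 286.442, 260.926, 159.434, 13.788.
Standard weights: 0.11, 0.12, 0.24, 0.09, 0.13, 0.31.
Standardized rate: 0.1100×13.520 + 0.1200×175.093 + 0.2400×286.442 + 0.0900×260.926 + 0.1300×159.434 + 0.3100×13.788 = 139.7284 per 1,000.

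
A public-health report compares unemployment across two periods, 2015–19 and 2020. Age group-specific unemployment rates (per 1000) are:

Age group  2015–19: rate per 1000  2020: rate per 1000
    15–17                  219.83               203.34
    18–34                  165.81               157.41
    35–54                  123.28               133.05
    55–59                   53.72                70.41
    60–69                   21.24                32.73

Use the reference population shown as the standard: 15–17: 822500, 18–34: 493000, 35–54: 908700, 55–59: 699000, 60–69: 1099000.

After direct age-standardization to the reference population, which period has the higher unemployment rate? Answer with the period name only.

Standard total = 4022200; weights = 0.2045, 0.1226, 0.2259, 0.1738, 0.2732.
2015–19: 0.2045×219.83 + 0.1226×165.81 + 0.2259×123.28 + 0.1738×53.72 + 0.2732×21.24 = 108.2671 per 1000.
2020: 0.2045×203.34 + 0.1226×157.41 + 0.2259×133.05 + 0.1738×70.41 + 0.2732×32.73 = 112.1127 per 1000.

2020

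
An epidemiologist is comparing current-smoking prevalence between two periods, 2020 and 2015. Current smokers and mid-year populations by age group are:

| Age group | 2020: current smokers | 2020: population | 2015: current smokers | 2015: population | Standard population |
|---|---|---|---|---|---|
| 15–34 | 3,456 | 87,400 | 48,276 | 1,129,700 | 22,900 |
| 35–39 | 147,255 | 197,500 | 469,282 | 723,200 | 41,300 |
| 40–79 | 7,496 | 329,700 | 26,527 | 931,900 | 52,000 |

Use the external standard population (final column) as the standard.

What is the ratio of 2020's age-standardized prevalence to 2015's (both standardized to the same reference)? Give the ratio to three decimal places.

Age-specific rates per 1,000 for 2020: 39.542, 745.595, 22.736.
For 2015: 42.733, 648.897, 28.466.
Standard total = 116,200; weights = 0.1971, 0.3554, 0.4475.
2020: 0.1971×39.542 + 0.3554×745.595 + 0.4475×22.736 = 282.9678 per 1,000.
2015: 0.1971×42.733 + 0.3554×648.897 + 0.4475×28.466 = 251.7920 per 1,000.
Ratio = 282.9678 ÷ 251.7920 = 1.12382.

1.124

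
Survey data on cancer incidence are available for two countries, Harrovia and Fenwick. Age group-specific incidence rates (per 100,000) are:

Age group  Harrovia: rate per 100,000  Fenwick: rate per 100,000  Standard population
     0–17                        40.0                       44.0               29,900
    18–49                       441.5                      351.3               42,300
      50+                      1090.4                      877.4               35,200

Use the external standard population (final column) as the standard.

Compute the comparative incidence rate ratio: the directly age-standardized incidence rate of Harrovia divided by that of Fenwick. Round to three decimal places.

Standard total = 107,400; weights = 0.2784, 0.3939, 0.3277.
Harrovia: 0.2784×40.0 + 0.3939×441.5 + 0.3277×1090.4 = 542.3979 per 100,000.
Fenwick: 0.2784×44.0 + 0.3939×351.3 + 0.3277×877.4 = 438.1757 per 100,000.
Ratio = 542.3979 ÷ 438.1757 = 1.23785.

1.238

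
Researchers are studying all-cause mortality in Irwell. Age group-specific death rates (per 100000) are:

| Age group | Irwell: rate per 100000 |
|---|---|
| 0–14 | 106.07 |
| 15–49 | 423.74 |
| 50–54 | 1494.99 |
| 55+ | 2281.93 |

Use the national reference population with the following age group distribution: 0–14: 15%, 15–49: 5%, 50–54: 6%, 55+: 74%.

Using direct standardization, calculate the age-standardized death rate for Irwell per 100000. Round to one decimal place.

1815.4

Standard weights: 0.15, 0.05, 0.06, 0.74.
Standardized rate: 0.1500×106.07 + 0.0500×423.74 + 0.0600×1494.99 + 0.7400×2281.93 = 1815.4251 per 100000.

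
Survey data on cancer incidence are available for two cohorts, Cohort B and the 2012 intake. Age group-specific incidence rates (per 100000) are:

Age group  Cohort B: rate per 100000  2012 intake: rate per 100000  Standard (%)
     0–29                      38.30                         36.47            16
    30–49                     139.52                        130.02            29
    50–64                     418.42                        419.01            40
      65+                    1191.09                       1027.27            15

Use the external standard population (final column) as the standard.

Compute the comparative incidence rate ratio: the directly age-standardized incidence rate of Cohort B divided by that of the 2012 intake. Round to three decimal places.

1.075

Standard weights: 0.16, 0.29, 0.40, 0.15.
Cohort B: 0.1600×38.30 + 0.2900×139.52 + 0.4000×418.42 + 0.1500×1191.09 = 392.6203 per 100000.
The 2012 intake: 0.1600×36.47 + 0.2900×130.02 + 0.4000×419.01 + 0.1500×1027.27 = 365.2355 per 100000.
Ratio = 392.6203 ÷ 365.2355 = 1.07498.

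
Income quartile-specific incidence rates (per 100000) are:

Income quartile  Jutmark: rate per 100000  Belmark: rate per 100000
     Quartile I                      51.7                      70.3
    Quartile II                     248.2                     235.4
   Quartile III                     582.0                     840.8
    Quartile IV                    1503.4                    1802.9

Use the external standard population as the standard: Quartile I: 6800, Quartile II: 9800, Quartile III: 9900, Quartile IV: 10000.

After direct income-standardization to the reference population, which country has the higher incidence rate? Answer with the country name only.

Standard total = 36500; weights = 0.1863, 0.2685, 0.2712, 0.2740.
Jutmark: 0.1863×51.7 + 0.2685×248.2 + 0.2712×582.0 + 0.2740×1503.4 = 646.0197 per 100000.
Belmark: 0.1863×70.3 + 0.2685×235.4 + 0.2712×840.8 + 0.2740×1802.9 = 798.2981 per 100000.

Belmark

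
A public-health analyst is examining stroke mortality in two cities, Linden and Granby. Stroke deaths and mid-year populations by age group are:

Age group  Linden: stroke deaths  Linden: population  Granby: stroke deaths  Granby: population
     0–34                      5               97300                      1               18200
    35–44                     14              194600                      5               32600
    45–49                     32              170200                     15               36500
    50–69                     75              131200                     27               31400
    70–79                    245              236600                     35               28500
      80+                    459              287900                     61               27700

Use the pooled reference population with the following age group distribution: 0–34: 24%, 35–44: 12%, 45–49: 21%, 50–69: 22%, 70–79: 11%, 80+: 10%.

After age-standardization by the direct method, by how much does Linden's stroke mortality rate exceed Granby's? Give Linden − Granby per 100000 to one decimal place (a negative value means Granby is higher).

-20.3

Age-specific rates per 100000 for Linden: 5.14, 7.19, 18.80, 57.16, 103.55, 159.43.
For Granby: 5.49, 15.34, 41.10, 85.99, 122.81, 220.22.
Standard weights: 0.24, 0.12, 0.21, 0.22, 0.11, 0.10.
Linden: 0.2400×5.14 + 0.1200×7.19 + 0.2100×18.80 + 0.2200×57.16 + 0.1100×103.55 + 0.1000×159.43 = 45.9547 per 100000.
Granby: 0.2400×5.49 + 0.1200×15.34 + 0.2100×41.10 + 0.2200×85.99 + 0.1100×122.81 + 0.1000×220.22 = 66.2369 per 100000.
Difference = 45.9547 − 66.2369 = -20.2822.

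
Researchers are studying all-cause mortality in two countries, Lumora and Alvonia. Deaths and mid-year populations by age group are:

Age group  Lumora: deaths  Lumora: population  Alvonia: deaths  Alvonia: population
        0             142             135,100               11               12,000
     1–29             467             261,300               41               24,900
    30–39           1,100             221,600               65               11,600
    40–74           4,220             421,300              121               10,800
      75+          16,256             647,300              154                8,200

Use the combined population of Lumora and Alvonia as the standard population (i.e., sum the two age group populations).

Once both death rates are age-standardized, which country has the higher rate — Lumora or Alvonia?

Lumora

Age-specific rates per 1,000 for Lumora: 1.051, 1.787, 4.964, 10.017, 25.114.
For Alvonia: 0.917, 1.647, 5.603, 11.204, 18.780.
Combined standard total = 1,754,100; weights = 0.0839, 0.1632, 0.1329, 0.2463, 0.3737.
Lumora: 0.0839×1.051 + 0.1632×1.787 + 0.1329×4.964 + 0.2463×10.017 + 0.3737×25.114 = 12.8920 per 1,000.
Alvonia: 0.0839×0.917 + 0.1632×1.647 + 0.1329×5.603 + 0.2463×11.204 + 0.3737×18.780 = 10.8686 per 1,000.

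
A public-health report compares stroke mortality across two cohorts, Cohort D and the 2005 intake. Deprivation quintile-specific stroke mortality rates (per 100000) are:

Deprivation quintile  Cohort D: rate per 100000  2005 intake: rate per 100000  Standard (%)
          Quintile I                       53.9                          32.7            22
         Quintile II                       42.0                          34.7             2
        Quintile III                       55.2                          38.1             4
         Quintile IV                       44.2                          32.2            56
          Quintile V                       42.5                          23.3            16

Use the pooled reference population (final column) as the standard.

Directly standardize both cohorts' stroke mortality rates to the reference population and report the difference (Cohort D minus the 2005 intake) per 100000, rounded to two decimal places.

15.29

Standard weights: 0.22, 0.02, 0.04, 0.56, 0.16.
Cohort D: 0.2200×53.9 + 0.0200×42.0 + 0.0400×55.2 + 0.5600×44.2 + 0.1600×42.5 = 46.4580 per 100000.
The 2005 intake: 0.2200×32.7 + 0.0200×34.7 + 0.0400×38.1 + 0.5600×32.2 + 0.1600×23.3 = 31.1720 per 100000.
Difference = 46.4580 − 31.1720 = 15.2860.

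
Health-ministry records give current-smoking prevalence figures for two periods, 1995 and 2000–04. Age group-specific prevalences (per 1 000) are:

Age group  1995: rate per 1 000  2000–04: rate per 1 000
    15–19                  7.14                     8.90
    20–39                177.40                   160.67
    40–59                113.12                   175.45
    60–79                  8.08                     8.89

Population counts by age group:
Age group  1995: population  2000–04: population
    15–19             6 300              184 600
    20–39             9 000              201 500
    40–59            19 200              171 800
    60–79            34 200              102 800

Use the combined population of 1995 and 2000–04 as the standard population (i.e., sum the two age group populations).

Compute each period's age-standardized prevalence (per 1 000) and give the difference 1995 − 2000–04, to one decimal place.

-12.1

Combined standard total = 729 400; weights = 0.2617, 0.2886, 0.2619, 0.1878.
1995: 0.2617×7.14 + 0.2886×177.40 + 0.2619×113.12 + 0.1878×8.08 = 84.2043 per 1 000.
2000–04: 0.2617×8.90 + 0.2886×160.67 + 0.2619×175.45 + 0.1878×8.89 = 96.3106 per 1 000.
Difference = 84.2043 − 96.3106 = -12.1063.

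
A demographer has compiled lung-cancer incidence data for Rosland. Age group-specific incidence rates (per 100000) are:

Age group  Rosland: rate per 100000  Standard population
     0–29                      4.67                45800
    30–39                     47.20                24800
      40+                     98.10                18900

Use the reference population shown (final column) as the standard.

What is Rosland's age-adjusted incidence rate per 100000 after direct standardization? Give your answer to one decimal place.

36.2

Standard total = 89500; weights = 0.5117, 0.2771, 0.2112.
Standardized rate: 0.5117×4.67 + 0.2771×47.20 + 0.2112×98.10 = 36.1848 per 100000.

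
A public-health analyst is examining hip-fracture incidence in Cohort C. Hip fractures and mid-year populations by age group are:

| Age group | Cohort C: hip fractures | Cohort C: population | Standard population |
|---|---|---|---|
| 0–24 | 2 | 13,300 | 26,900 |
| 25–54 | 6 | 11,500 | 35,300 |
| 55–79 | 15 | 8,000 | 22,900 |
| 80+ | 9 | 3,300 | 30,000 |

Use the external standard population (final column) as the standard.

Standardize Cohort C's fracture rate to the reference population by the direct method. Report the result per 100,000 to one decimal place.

Age-specific rates per 100,000 for Cohort C: 15.04, 52.17, 187.50, 272.73.
Standard total = 115,100; weights = 0.2337, 0.3067, 0.1990, 0.2606.
Standardized rate: 0.2337×15.04 + 0.3067×52.17 + 0.1990×187.50 + 0.2606×272.73 = 127.9046 per 100,000.

127.9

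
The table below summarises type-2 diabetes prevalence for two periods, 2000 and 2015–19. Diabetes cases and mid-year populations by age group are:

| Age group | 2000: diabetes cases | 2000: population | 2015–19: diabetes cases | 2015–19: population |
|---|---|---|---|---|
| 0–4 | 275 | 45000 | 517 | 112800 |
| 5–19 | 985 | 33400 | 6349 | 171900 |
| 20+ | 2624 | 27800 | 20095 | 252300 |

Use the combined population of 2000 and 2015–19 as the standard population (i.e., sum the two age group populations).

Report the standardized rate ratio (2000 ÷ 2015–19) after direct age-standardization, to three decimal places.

Age-specific rates per 1000 for 2000: 6.111, 29.491, 94.388.
For 2015–19: 4.583, 36.934, 79.647.
Combined standard total = 643200; weights = 0.2453, 0.3192, 0.4355.
2000: 0.2453×6.111 + 0.3192×29.491 + 0.4355×94.388 = 52.0166 per 1000.
2015–19: 0.2453×4.583 + 0.3192×36.934 + 0.4355×79.647 = 47.5980 per 1000.
Ratio = 52.0166 ÷ 47.5980 = 1.09283.

1.093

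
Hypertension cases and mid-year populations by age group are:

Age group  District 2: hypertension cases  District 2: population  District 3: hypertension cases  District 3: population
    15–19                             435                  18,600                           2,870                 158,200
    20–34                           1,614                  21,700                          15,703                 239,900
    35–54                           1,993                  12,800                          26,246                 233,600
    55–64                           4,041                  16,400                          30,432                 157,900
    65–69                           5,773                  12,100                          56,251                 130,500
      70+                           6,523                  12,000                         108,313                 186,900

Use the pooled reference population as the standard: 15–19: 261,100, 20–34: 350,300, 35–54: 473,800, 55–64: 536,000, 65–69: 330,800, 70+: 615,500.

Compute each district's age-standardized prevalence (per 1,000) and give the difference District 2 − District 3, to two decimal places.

18.27

Age-specific rates per 1,000 for District 2: 23.387, 74.378, 155.703, 246.402, 477.107, 543.583.
For District 3: 18.142, 65.456, 112.354, 192.730, 431.042, 579.524.
Standard total = 2,567,500; weights = 0.1017, 0.1364, 0.1845, 0.2088, 0.1288, 0.2397.
District 2: 0.1017×23.387 + 0.1364×74.378 + 0.1845×155.703 + 0.2088×246.402 + 0.1288×477.107 + 0.2397×543.583 = 284.4820 per 1,000.
District 3: 0.1017×18.142 + 0.1364×65.456 + 0.1845×112.354 + 0.2088×192.730 + 0.1288×431.042 + 0.2397×579.524 = 266.2078 per 1,000.
Difference = 284.4820 − 266.2078 = 18.2742.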